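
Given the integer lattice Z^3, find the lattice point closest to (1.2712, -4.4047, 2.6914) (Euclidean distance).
(1, -4, 3)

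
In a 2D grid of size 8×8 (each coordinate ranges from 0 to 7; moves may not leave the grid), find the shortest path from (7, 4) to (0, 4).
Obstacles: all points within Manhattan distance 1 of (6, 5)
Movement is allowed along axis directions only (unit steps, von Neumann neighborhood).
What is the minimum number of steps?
9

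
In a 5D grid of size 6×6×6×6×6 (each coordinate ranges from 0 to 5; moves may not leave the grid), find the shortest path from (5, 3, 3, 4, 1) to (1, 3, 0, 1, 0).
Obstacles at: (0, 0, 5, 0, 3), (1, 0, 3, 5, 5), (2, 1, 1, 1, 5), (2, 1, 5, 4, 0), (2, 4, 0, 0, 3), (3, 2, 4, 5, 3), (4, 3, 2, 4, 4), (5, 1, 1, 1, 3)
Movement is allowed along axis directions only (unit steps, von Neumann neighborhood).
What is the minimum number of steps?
11
(one shortest path: (5, 3, 3, 4, 1) → (4, 3, 3, 4, 1) → (3, 3, 3, 4, 1) → (2, 3, 3, 4, 1) → (1, 3, 3, 4, 1) → (1, 3, 2, 4, 1) → (1, 3, 1, 4, 1) → (1, 3, 0, 4, 1) → (1, 3, 0, 3, 1) → (1, 3, 0, 2, 1) → (1, 3, 0, 1, 1) → (1, 3, 0, 1, 0))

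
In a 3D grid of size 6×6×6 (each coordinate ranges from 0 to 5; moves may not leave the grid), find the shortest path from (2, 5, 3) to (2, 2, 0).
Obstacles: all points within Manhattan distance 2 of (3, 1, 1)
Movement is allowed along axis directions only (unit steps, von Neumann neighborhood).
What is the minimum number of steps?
6
(one shortest path: (2, 5, 3) → (2, 4, 3) → (2, 3, 3) → (2, 3, 2) → (2, 3, 1) → (2, 3, 0) → (2, 2, 0))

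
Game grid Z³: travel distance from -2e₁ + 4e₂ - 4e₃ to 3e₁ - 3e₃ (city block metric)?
10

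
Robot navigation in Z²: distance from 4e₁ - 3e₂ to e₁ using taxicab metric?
6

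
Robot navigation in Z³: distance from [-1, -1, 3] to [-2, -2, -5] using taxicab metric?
10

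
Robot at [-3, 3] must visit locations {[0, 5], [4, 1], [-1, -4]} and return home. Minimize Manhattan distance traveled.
32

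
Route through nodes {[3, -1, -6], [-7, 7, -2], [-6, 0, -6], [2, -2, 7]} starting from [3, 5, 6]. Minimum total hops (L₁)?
46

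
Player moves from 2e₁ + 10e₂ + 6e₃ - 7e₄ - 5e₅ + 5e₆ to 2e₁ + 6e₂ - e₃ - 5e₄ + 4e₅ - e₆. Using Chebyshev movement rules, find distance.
9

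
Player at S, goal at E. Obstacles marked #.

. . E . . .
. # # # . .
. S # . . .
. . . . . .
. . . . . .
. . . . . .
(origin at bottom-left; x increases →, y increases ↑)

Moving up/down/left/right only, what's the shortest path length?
5
(one shortest path: (1, 3) → (0, 3) → (0, 4) → (0, 5) → (1, 5) → (2, 5))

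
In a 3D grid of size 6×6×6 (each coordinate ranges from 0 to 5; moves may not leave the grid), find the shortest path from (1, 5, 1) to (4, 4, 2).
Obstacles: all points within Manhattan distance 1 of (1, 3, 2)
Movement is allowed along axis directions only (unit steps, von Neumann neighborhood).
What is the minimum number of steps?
5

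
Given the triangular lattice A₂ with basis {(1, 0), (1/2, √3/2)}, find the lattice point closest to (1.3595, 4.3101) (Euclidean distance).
(1.5, 4.33)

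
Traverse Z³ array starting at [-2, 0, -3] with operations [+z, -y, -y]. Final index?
(-2, -2, -2)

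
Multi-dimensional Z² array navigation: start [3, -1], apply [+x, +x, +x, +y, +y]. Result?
(6, 1)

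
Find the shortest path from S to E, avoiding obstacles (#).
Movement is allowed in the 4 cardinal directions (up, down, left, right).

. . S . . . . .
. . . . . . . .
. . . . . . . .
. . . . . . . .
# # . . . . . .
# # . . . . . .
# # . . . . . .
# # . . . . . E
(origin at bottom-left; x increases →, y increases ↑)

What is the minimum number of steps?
12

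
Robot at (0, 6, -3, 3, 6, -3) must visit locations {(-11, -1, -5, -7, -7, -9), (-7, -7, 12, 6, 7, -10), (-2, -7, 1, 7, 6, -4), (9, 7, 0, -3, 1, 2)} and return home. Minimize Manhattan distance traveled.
188
(one optimal route: (0, 6, -3, 3, 6, -3) → (-2, -7, 1, 7, 6, -4) → (-7, -7, 12, 6, 7, -10) → (-11, -1, -5, -7, -7, -9) → (9, 7, 0, -3, 1, 2) → (0, 6, -3, 3, 6, -3))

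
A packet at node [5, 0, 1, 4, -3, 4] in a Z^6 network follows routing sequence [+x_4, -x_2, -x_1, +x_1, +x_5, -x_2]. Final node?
(5, -2, 1, 5, -2, 4)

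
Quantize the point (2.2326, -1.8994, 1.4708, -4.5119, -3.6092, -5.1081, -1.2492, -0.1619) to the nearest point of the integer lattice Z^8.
(2, -2, 1, -5, -4, -5, -1, 0)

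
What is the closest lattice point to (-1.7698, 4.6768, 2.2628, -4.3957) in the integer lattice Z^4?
(-2, 5, 2, -4)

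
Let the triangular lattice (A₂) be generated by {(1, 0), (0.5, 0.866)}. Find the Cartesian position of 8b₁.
(8, 0)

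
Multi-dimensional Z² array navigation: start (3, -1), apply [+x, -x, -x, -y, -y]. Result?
(2, -3)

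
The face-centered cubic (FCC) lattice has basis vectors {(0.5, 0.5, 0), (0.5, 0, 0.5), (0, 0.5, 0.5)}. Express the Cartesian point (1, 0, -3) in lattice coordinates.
4b₁ - 2b₂ - 4b₃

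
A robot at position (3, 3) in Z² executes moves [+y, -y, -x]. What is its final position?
(2, 3)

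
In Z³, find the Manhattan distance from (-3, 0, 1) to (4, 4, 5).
15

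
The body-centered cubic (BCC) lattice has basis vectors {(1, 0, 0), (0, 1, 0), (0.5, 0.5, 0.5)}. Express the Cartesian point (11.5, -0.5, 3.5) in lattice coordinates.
8b₁ - 4b₂ + 7b₃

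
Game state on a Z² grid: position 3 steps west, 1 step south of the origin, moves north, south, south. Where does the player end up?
(-3, -2)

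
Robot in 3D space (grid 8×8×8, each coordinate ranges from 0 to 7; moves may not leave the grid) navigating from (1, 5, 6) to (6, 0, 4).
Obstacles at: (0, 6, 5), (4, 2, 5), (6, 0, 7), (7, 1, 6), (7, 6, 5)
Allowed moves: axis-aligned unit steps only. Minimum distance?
12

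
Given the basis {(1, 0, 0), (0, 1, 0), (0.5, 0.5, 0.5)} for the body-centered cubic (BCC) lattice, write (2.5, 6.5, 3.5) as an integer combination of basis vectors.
-b₁ + 3b₂ + 7b₃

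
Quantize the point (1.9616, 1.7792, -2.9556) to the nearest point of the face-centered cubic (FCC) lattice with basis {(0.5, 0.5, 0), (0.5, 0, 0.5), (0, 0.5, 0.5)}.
(2, 2, -3)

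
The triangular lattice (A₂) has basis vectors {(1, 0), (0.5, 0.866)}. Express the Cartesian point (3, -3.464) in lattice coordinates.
5b₁ - 4b₂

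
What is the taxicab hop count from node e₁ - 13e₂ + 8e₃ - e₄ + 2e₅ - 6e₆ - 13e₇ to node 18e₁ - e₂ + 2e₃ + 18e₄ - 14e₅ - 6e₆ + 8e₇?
91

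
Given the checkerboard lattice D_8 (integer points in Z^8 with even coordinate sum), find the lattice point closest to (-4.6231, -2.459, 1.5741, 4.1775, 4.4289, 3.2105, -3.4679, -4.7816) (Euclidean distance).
(-5, -2, 2, 4, 4, 3, -3, -5)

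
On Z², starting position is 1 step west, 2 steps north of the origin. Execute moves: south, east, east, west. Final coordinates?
(0, 1)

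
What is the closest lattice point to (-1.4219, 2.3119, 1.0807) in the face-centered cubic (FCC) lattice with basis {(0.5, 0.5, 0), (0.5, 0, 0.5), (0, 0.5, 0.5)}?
(-1.5, 2.5, 1)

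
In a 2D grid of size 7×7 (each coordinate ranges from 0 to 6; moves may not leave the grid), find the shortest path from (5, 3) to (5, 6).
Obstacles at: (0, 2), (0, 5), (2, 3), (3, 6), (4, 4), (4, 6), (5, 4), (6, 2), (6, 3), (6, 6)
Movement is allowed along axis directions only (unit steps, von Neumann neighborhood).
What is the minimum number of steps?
7
(one shortest path: (5, 3) → (4, 3) → (3, 3) → (3, 4) → (3, 5) → (4, 5) → (5, 5) → (5, 6))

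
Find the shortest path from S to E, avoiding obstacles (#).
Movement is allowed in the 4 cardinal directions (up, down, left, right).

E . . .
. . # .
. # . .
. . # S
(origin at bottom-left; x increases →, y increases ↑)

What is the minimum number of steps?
6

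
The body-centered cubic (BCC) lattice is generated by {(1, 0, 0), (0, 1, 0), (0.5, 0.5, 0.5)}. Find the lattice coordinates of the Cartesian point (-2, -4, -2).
-2b₂ - 4b₃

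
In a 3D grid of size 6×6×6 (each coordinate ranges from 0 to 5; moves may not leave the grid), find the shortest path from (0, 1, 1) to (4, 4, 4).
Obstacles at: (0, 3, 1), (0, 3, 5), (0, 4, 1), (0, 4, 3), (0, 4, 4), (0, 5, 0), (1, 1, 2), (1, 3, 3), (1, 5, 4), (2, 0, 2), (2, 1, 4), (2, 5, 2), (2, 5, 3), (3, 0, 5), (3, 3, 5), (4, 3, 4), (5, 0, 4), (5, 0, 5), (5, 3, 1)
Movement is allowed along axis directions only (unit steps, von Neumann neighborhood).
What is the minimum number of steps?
10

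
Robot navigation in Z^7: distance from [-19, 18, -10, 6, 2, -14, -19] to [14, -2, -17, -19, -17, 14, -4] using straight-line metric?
59.439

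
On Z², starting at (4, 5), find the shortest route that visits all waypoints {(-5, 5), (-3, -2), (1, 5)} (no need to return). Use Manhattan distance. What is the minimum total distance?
18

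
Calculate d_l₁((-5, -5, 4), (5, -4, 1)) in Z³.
14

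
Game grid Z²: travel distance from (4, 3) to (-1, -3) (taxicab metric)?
11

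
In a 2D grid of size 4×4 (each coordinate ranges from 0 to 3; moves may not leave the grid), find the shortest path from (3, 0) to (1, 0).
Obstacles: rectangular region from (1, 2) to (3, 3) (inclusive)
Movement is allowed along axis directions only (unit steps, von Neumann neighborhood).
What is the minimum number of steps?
2
(one shortest path: (3, 0) → (2, 0) → (1, 0))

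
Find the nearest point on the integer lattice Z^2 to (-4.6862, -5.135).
(-5, -5)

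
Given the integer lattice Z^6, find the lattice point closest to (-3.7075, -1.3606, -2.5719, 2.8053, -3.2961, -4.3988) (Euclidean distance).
(-4, -1, -3, 3, -3, -4)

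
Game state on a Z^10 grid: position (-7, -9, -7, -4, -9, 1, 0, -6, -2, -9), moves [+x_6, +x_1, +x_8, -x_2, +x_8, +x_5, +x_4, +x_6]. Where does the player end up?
(-6, -10, -7, -3, -8, 3, 0, -4, -2, -9)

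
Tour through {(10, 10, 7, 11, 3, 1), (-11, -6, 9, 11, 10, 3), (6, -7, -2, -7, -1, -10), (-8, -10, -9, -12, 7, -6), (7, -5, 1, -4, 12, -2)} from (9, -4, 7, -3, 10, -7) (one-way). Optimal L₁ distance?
196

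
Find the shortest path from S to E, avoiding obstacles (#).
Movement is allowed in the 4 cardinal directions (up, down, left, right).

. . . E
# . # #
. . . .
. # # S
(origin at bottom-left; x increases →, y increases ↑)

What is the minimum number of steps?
7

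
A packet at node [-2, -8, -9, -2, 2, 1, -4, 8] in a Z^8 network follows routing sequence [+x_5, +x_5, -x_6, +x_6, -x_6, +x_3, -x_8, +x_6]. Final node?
(-2, -8, -8, -2, 4, 1, -4, 7)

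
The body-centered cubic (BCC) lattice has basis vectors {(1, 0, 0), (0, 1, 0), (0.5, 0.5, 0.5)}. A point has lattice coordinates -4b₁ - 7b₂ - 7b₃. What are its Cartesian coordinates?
(-7.5, -10.5, -3.5)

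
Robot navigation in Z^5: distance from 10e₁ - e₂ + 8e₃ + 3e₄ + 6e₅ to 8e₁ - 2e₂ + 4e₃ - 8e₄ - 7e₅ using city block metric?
31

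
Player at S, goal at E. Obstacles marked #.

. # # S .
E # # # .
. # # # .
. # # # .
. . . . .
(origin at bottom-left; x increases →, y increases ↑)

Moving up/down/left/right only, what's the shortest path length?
12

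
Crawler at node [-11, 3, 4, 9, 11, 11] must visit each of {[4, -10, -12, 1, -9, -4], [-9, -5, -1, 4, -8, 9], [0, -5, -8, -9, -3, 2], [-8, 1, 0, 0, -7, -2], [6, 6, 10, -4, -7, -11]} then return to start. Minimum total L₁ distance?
262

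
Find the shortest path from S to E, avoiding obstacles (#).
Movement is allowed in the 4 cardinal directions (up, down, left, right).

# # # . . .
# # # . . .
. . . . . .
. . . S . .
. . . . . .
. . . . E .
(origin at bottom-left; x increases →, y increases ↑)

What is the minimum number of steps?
3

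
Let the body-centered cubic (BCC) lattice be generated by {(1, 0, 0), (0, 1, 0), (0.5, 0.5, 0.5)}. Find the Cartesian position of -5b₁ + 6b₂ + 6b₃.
(-2, 9, 3)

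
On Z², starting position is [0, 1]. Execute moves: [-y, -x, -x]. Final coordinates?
(-2, 0)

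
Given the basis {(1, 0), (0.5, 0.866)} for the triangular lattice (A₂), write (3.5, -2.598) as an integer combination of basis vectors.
5b₁ - 3b₂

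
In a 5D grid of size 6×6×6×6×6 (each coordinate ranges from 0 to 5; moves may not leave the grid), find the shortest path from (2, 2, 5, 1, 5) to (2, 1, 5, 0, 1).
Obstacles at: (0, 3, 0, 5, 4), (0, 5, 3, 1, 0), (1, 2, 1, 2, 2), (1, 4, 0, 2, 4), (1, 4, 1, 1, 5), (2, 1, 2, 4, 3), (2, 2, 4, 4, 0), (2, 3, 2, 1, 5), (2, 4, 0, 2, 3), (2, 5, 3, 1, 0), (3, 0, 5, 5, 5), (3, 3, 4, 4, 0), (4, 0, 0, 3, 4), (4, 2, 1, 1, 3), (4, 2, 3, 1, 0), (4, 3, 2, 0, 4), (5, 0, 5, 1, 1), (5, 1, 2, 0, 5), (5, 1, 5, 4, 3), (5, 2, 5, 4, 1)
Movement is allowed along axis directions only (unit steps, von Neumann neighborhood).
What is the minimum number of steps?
6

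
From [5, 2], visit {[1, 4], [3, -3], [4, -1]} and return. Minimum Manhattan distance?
22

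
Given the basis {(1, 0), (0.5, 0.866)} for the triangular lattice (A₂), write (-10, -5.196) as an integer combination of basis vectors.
-7b₁ - 6b₂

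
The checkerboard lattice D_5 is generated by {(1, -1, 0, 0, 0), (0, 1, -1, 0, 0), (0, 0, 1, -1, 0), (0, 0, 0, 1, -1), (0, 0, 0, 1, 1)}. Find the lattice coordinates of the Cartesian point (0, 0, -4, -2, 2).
-4b₃ - 4b₄ - 2b₅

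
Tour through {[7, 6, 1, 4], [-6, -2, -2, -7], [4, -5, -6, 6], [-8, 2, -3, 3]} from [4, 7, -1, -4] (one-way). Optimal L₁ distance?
79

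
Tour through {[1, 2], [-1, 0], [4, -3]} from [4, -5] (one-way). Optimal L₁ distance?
14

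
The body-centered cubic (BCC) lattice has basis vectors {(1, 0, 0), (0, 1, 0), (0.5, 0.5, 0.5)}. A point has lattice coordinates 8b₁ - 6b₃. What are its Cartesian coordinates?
(5, -3, -3)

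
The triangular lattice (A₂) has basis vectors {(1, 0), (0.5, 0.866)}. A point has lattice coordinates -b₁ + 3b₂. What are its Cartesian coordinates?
(0.5, 2.598)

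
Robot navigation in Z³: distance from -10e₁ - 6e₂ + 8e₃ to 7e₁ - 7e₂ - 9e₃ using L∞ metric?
17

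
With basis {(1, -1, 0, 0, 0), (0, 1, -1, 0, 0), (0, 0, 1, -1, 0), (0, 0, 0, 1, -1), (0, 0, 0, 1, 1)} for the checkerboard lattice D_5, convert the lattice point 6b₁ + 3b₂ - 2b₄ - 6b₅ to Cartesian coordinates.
(6, -3, -3, -8, -4)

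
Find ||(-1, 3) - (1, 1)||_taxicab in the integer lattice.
4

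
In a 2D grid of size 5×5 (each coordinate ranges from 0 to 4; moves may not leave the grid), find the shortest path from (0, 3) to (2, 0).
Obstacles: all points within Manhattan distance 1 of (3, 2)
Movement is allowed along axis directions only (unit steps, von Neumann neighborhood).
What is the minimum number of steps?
5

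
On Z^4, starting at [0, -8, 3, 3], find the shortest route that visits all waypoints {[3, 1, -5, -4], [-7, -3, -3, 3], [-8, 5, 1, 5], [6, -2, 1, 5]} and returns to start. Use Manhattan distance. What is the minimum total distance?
100
(one optimal route: (0, -8, 3, 3) → (-7, -3, -3, 3) → (-8, 5, 1, 5) → (3, 1, -5, -4) → (6, -2, 1, 5) → (0, -8, 3, 3))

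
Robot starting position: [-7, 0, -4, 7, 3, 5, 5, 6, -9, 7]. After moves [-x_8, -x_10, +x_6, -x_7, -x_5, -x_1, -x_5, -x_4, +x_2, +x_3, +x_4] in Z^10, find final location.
(-8, 1, -3, 7, 1, 6, 4, 5, -9, 6)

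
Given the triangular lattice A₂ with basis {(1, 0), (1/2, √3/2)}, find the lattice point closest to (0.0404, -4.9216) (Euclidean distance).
(0, -5.196)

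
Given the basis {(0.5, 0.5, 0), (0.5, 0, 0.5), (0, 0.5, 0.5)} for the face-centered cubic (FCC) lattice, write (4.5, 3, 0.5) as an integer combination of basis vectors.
7b₁ + 2b₂ - b₃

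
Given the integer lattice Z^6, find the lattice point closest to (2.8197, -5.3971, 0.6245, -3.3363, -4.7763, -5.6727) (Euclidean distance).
(3, -5, 1, -3, -5, -6)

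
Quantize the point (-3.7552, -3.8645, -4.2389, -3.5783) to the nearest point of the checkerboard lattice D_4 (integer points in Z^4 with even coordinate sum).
(-4, -4, -4, -4)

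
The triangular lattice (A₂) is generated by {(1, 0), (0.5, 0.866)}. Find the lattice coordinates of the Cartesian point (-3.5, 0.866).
-4b₁ + b₂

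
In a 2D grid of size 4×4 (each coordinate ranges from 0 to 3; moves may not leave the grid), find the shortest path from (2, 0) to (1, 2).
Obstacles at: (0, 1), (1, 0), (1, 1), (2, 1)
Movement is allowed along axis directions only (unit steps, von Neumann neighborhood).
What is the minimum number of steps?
5
(one shortest path: (2, 0) → (3, 0) → (3, 1) → (3, 2) → (2, 2) → (1, 2))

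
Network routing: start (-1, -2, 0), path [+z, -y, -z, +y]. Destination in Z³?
(-1, -2, 0)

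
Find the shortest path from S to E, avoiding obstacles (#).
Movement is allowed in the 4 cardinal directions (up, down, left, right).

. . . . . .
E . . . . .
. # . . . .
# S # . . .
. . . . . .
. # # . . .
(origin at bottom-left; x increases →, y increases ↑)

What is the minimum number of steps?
9
(one shortest path: (1, 2) → (1, 1) → (2, 1) → (3, 1) → (3, 2) → (3, 3) → (2, 3) → (2, 4) → (1, 4) → (0, 4))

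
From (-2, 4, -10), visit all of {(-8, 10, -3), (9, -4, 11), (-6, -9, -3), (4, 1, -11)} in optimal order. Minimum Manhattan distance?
94
(one optimal route: (-2, 4, -10) → (4, 1, -11) → (-8, 10, -3) → (-6, -9, -3) → (9, -4, 11))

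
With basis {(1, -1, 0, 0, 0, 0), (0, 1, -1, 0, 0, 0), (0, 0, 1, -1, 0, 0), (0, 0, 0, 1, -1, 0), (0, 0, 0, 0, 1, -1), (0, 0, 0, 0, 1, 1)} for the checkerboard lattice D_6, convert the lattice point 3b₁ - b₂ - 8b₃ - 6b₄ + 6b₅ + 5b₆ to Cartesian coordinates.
(3, -4, -7, 2, 17, -1)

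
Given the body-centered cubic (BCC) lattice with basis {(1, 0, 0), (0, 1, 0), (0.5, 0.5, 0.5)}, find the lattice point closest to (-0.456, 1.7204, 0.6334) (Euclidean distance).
(-0.5, 1.5, 0.5)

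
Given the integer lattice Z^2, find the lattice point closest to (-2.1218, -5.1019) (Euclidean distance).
(-2, -5)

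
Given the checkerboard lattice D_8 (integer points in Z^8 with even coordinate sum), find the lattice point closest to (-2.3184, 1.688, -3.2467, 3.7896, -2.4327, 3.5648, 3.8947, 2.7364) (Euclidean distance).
(-2, 2, -3, 4, -2, 4, 4, 3)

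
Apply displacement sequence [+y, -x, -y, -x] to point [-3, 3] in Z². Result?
(-5, 3)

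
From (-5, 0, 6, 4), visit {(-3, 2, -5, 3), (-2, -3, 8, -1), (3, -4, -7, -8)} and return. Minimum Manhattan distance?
82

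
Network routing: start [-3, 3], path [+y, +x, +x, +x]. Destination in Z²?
(0, 4)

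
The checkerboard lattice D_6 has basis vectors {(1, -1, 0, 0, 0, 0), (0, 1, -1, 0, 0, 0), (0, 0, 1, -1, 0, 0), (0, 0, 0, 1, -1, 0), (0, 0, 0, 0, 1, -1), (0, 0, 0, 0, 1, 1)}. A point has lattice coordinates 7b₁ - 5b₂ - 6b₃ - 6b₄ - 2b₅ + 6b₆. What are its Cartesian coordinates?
(7, -12, -1, 0, 10, 8)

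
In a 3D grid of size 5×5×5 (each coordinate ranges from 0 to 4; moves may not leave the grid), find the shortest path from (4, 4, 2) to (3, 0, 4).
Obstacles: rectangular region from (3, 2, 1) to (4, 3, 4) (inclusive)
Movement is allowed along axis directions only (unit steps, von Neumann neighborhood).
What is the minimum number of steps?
9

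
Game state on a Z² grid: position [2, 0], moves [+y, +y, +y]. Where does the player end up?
(2, 3)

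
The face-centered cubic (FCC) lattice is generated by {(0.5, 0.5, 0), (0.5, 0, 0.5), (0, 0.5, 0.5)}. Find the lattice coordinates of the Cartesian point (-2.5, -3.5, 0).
-6b₁ + b₂ - b₃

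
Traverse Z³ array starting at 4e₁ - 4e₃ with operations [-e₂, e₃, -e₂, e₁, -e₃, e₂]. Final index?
(5, -1, -4)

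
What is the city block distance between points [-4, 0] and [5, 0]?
9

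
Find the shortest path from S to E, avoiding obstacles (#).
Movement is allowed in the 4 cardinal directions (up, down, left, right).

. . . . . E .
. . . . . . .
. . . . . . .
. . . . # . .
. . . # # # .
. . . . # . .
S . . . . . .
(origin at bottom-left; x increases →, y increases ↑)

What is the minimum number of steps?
11
(one shortest path: (0, 0) → (1, 0) → (2, 0) → (2, 1) → (2, 2) → (2, 3) → (3, 3) → (3, 4) → (4, 4) → (5, 4) → (5, 5) → (5, 6))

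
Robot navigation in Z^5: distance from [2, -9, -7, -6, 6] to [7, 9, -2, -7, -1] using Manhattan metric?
36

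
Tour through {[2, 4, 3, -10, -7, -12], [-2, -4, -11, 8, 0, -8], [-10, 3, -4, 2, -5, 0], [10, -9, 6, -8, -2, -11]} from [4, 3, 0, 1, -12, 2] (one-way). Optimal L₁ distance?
156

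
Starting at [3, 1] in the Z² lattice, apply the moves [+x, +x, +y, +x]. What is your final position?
(6, 2)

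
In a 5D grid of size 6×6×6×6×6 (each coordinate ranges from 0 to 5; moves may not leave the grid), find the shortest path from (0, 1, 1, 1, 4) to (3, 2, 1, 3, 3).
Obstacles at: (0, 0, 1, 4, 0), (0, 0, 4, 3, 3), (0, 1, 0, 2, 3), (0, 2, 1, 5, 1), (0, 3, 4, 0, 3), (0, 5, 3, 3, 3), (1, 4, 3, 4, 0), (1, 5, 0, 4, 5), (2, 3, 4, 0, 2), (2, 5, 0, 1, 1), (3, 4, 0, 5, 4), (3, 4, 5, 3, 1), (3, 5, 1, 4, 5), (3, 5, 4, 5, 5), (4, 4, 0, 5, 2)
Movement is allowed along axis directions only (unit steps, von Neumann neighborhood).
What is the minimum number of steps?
7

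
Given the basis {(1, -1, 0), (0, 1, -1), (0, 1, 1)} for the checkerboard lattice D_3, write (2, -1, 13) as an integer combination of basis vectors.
2b₁ - 6b₂ + 7b₃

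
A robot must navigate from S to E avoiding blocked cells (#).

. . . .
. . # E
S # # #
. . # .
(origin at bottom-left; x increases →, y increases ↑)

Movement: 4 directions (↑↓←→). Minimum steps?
6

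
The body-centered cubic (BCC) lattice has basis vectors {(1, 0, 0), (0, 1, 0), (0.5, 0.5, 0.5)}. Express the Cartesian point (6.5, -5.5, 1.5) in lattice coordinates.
5b₁ - 7b₂ + 3b₃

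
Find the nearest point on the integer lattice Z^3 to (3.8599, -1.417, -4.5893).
(4, -1, -5)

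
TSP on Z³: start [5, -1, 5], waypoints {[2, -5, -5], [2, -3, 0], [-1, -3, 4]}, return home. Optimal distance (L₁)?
40
(one optimal route: (5, -1, 5) → (2, -5, -5) → (2, -3, 0) → (-1, -3, 4) → (5, -1, 5))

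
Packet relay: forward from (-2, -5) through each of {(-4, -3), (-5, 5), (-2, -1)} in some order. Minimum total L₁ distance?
17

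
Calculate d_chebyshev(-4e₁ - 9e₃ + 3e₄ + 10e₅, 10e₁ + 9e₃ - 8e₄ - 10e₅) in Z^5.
20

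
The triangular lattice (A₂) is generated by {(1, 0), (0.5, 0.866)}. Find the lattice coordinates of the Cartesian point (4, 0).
4b₁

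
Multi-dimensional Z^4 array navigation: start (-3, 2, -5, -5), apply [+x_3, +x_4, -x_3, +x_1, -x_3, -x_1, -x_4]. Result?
(-3, 2, -6, -5)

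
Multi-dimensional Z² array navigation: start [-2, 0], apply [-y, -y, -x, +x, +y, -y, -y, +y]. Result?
(-2, -2)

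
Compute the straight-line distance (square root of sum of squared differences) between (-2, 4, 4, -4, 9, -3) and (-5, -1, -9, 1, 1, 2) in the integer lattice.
17.8045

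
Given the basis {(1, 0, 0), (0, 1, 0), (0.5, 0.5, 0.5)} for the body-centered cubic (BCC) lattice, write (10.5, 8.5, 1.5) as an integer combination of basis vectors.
9b₁ + 7b₂ + 3b₃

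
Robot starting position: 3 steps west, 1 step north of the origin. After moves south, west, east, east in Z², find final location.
(-2, 0)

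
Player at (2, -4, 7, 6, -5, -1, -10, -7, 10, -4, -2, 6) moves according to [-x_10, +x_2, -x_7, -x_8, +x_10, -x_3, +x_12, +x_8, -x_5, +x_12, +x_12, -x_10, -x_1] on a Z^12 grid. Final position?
(1, -3, 6, 6, -6, -1, -11, -7, 10, -5, -2, 9)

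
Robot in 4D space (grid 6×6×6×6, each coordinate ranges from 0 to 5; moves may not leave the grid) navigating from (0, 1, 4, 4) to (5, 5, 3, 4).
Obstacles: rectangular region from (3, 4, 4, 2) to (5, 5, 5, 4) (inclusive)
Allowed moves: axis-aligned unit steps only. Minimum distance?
10
(one shortest path: (0, 1, 4, 4) → (1, 1, 4, 4) → (2, 1, 4, 4) → (3, 1, 4, 4) → (4, 1, 4, 4) → (5, 1, 4, 4) → (5, 2, 4, 4) → (5, 3, 4, 4) → (5, 3, 3, 4) → (5, 4, 3, 4) → (5, 5, 3, 4))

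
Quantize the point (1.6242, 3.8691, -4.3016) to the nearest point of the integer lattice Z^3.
(2, 4, -4)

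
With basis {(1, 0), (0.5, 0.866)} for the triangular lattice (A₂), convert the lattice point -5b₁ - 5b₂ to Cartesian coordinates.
(-7.5, -4.33)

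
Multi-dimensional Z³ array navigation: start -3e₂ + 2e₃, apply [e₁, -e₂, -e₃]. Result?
(1, -4, 1)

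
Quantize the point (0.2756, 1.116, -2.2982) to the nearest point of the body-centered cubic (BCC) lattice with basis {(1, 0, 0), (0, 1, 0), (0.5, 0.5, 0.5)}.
(0, 1, -2)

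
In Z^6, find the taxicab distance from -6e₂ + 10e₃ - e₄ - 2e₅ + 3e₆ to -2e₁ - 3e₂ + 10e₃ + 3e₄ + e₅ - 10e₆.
25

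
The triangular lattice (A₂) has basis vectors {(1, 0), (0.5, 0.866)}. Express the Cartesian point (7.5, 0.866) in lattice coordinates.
7b₁ + b₂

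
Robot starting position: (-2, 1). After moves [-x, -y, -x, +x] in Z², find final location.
(-3, 0)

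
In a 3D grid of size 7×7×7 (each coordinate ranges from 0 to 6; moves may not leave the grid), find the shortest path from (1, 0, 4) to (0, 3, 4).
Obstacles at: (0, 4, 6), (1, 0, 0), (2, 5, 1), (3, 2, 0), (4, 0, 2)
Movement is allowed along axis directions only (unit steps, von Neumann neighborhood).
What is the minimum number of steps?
4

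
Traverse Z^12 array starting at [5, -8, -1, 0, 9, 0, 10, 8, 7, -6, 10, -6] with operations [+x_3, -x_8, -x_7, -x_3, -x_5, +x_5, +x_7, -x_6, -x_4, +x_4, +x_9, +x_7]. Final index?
(5, -8, -1, 0, 9, -1, 11, 7, 8, -6, 10, -6)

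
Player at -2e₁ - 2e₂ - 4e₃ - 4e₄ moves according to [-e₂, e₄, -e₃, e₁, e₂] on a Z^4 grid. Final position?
(-1, -2, -5, -3)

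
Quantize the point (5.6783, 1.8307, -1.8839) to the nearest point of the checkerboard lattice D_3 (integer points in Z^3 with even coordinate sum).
(6, 2, -2)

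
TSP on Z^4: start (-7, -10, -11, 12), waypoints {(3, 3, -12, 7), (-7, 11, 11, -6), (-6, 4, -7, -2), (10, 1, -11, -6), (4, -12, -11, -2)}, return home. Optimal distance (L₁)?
182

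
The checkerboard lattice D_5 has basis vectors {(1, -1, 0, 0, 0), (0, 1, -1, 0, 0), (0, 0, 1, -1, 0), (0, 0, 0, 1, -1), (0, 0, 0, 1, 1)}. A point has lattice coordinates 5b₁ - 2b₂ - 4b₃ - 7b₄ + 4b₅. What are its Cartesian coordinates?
(5, -7, -2, 1, 11)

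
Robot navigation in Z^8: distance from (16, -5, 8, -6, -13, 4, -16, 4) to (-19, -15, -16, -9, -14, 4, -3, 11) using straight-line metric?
46.1411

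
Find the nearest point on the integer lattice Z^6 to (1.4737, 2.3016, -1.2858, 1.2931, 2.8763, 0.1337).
(1, 2, -1, 1, 3, 0)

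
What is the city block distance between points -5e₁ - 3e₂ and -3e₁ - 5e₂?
4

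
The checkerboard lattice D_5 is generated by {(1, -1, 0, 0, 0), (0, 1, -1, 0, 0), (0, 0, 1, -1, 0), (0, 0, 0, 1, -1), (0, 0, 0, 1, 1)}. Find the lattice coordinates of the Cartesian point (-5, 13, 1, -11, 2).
-5b₁ + 8b₂ + 9b₃ - 2b₄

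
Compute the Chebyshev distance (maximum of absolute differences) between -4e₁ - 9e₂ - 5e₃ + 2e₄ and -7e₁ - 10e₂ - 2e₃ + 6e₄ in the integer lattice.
4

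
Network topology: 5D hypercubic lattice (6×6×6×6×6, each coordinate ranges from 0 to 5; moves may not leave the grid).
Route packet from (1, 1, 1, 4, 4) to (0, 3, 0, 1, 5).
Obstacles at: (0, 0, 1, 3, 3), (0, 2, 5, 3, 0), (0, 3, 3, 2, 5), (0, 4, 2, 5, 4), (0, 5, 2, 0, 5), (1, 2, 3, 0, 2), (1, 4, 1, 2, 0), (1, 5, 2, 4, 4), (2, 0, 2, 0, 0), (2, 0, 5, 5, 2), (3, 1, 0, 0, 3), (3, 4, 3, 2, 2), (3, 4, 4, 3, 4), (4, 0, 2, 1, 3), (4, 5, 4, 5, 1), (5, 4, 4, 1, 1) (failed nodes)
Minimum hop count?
8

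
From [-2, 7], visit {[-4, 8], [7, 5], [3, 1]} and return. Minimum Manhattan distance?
36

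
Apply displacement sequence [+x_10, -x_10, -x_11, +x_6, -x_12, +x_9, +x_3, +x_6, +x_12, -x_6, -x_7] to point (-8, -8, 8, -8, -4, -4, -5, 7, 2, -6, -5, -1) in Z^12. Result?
(-8, -8, 9, -8, -4, -3, -6, 7, 3, -6, -6, -1)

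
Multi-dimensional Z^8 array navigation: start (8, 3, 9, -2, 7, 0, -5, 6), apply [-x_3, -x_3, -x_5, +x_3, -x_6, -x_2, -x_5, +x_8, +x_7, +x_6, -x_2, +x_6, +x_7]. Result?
(8, 1, 8, -2, 5, 1, -3, 7)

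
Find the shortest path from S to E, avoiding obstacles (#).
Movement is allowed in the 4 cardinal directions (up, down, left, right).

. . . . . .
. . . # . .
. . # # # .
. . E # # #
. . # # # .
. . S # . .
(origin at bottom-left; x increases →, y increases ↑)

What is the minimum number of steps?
4
(one shortest path: (2, 0) → (1, 0) → (1, 1) → (1, 2) → (2, 2))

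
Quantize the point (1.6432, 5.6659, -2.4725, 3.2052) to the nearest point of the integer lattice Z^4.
(2, 6, -2, 3)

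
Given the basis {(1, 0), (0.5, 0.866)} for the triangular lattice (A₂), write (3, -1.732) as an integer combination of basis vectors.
4b₁ - 2b₂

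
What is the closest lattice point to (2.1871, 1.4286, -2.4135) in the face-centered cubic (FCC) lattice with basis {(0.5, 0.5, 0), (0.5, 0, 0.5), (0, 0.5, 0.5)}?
(2, 1.5, -2.5)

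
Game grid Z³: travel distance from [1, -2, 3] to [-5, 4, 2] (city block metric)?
13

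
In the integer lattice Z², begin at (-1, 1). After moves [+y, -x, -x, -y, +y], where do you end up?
(-3, 2)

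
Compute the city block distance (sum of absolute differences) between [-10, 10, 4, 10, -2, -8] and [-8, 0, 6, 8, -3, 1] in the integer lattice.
26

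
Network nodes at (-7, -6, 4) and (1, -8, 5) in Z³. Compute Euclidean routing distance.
8.30662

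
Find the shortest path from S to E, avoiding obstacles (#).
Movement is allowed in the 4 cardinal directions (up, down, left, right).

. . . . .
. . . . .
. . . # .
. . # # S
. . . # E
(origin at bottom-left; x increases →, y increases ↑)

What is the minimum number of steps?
1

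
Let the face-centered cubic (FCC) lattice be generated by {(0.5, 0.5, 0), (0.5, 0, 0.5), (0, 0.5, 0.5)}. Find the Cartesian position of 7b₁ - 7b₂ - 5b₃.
(0, 1, -6)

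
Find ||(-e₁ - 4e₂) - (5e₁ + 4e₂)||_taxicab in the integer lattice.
14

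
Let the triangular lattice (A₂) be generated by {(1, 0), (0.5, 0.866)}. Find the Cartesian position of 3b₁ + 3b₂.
(4.5, 2.598)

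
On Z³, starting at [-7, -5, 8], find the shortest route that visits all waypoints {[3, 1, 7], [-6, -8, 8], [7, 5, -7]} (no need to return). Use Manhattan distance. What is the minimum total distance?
45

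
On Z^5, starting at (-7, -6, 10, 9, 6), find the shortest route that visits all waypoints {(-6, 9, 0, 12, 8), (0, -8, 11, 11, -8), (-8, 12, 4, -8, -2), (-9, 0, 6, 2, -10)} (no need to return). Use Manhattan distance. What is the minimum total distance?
131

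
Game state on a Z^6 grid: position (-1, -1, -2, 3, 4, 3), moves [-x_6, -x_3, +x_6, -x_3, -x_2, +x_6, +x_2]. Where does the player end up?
(-1, -1, -4, 3, 4, 4)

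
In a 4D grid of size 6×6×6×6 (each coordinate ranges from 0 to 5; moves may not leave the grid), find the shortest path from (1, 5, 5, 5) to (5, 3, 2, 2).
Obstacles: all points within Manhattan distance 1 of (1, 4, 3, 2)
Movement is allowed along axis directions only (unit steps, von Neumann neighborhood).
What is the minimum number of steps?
12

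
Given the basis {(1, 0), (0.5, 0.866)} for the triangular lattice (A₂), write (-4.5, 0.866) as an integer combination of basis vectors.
-5b₁ + b₂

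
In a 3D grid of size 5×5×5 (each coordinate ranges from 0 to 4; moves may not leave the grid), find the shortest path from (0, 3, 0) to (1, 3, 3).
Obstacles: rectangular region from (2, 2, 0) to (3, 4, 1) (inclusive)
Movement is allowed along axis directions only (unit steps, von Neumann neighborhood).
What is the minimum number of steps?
4
(one shortest path: (0, 3, 0) → (1, 3, 0) → (1, 3, 1) → (1, 3, 2) → (1, 3, 3))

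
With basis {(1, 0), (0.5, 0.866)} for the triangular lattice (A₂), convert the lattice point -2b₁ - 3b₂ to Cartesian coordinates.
(-3.5, -2.598)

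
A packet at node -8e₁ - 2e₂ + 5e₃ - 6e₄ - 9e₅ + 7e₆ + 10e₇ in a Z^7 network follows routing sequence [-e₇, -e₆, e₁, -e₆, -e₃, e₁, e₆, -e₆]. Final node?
(-6, -2, 4, -6, -9, 5, 9)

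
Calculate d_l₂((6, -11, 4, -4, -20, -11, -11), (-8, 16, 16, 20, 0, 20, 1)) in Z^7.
56.1249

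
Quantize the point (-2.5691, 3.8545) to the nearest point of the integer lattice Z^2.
(-3, 4)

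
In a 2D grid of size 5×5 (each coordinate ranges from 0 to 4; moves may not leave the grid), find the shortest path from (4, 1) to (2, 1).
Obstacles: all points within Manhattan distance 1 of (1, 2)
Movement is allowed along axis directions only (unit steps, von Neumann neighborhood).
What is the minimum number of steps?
2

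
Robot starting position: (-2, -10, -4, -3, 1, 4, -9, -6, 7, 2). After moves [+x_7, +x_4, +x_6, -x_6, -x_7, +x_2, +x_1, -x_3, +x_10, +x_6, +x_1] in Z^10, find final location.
(0, -9, -5, -2, 1, 5, -9, -6, 7, 3)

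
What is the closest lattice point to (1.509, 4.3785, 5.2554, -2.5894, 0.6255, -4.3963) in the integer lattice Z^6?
(2, 4, 5, -3, 1, -4)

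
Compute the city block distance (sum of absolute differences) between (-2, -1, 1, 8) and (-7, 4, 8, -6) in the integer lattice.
31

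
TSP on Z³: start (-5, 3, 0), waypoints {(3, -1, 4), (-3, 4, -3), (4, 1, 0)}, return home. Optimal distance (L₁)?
42
(one optimal route: (-5, 3, 0) → (3, -1, 4) → (4, 1, 0) → (-3, 4, -3) → (-5, 3, 0))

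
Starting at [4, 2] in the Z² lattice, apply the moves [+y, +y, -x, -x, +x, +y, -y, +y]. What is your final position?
(3, 5)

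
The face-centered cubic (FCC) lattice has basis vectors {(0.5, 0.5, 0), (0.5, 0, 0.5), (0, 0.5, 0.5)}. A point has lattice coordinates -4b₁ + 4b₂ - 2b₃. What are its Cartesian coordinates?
(0, -3, 1)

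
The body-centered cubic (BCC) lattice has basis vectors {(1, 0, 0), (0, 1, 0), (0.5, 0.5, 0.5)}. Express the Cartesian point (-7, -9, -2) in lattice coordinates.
-5b₁ - 7b₂ - 4b₃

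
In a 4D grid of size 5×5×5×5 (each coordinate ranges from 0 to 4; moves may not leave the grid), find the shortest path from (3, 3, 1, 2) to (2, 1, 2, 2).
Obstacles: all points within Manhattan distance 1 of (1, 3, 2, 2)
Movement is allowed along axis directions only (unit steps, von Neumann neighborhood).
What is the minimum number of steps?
4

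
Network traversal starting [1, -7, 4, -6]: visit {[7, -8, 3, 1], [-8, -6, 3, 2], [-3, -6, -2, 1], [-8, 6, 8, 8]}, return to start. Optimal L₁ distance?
106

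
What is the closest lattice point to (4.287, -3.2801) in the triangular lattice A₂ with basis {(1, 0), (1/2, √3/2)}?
(4, -3.464)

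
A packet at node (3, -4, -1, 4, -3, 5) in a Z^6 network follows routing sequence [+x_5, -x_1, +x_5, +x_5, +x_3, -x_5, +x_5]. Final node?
(2, -4, 0, 4, 0, 5)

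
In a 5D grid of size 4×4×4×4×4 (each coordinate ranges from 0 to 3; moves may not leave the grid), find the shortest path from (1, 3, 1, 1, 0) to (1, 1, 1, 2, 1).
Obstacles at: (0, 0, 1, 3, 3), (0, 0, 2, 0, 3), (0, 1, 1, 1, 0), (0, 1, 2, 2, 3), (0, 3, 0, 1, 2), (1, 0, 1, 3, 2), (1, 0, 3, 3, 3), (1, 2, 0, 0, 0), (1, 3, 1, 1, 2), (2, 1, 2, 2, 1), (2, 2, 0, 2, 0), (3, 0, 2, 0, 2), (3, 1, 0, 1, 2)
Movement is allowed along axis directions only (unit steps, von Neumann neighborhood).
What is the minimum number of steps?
4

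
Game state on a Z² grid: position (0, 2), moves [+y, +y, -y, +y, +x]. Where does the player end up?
(1, 4)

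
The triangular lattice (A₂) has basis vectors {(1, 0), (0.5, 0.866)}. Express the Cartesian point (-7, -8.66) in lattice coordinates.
-2b₁ - 10b₂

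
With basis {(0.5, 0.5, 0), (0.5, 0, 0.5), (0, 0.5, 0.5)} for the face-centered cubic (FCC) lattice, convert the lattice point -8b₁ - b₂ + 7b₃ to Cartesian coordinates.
(-4.5, -0.5, 3)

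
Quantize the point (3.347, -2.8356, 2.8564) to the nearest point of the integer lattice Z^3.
(3, -3, 3)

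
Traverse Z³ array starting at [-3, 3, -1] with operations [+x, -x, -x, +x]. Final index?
(-3, 3, -1)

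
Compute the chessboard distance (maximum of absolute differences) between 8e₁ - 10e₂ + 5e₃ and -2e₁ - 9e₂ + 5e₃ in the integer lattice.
10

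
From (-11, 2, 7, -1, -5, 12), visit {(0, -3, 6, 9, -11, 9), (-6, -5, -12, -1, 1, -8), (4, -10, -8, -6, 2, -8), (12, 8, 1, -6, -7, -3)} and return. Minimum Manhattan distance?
226
(one optimal route: (-11, 2, 7, -1, -5, 12) → (0, -3, 6, 9, -11, 9) → (12, 8, 1, -6, -7, -3) → (4, -10, -8, -6, 2, -8) → (-6, -5, -12, -1, 1, -8) → (-11, 2, 7, -1, -5, 12))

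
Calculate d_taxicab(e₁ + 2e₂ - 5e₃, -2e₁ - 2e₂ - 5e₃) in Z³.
7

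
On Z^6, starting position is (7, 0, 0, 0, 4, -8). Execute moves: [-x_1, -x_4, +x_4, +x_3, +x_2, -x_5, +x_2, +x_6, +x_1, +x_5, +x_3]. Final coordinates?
(7, 2, 2, 0, 4, -7)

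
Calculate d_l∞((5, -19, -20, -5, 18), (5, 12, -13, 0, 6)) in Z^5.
31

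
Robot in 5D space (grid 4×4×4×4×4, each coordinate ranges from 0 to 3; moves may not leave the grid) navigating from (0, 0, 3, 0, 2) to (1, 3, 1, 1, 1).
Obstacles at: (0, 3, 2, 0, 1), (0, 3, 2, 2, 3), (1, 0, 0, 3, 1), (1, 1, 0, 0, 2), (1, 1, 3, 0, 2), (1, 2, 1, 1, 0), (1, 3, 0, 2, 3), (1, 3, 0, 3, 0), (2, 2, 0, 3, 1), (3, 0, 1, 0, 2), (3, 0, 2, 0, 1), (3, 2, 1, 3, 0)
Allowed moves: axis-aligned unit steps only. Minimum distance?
8
(one shortest path: (0, 0, 3, 0, 2) → (1, 0, 3, 0, 2) → (1, 0, 2, 0, 2) → (1, 1, 2, 0, 2) → (1, 2, 2, 0, 2) → (1, 3, 2, 0, 2) → (1, 3, 1, 0, 2) → (1, 3, 1, 1, 2) → (1, 3, 1, 1, 1))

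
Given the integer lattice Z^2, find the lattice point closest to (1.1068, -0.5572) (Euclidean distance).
(1, -1)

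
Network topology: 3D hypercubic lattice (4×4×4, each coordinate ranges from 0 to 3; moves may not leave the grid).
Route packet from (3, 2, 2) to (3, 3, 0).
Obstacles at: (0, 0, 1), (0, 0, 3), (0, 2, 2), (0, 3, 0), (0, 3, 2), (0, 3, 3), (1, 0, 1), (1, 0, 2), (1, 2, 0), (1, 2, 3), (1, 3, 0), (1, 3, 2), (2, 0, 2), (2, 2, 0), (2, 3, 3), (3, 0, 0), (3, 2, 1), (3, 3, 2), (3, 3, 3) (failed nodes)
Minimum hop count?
5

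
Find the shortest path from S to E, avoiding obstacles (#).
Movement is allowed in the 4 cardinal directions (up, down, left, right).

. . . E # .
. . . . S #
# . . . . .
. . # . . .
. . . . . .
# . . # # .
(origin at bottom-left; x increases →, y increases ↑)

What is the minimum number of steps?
2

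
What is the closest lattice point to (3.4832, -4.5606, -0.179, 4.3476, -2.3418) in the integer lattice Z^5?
(3, -5, 0, 4, -2)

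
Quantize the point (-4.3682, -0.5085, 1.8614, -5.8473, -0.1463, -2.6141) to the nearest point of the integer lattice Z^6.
(-4, -1, 2, -6, 0, -3)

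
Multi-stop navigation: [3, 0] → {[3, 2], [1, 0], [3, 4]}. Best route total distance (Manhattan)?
8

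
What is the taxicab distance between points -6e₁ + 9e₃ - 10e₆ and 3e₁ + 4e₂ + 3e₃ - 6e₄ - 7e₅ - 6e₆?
36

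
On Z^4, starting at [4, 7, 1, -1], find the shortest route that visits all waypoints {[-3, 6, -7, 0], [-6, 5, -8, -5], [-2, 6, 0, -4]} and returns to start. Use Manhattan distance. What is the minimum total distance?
52
(one optimal route: (4, 7, 1, -1) → (-3, 6, -7, 0) → (-6, 5, -8, -5) → (-2, 6, 0, -4) → (4, 7, 1, -1))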